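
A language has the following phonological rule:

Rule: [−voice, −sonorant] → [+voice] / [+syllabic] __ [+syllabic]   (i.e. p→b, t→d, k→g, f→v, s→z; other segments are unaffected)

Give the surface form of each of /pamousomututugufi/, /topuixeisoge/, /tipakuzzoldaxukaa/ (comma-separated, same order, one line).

pamouzomududuguvi, tobuixeizoge, tibaguzzoldaxugaa

/pamousomututugufi/: /s/ is a voiceless obstruent between vowels /u/ and /o/, so it voices to [z]. /t/ is a voiceless obstruent between vowels /u/ and /u/, so it voices to [d]. /t/ is a voiceless obstruent between vowels /u/ and /u/, so it voices to [d]. /f/ is a voiceless obstruent between vowels /u/ and /i/, so it voices to [v]. → [pamouzomududuguvi].
/topuixeisoge/: /p/ is a voiceless obstruent between vowels /o/ and /u/, so it voices to [b]. /s/ is a voiceless obstruent between vowels /i/ and /o/, so it voices to [z]. → [tobuixeizoge].
/tipakuzzoldaxukaa/: /p/ is a voiceless obstruent between vowels /i/ and /a/, so it voices to [b]. /k/ is a voiceless obstruent between vowels /a/ and /u/, so it voices to [g]. /k/ is a voiceless obstruent between vowels /u/ and /a/, so it voices to [g]. → [tibaguzzoldaxugaa].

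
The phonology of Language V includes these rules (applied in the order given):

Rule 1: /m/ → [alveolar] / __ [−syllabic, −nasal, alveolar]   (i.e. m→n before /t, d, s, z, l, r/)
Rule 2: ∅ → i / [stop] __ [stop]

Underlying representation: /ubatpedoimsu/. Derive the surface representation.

ubatipedoinsu

Rule 1 (nasal place assimilation): /m/ precedes the alveolar consonant /s/, so it assimilates in place to [n]. /ubatpedoimsu/ → ubatpedoinsu.
Rule 2 (stop-cluster i-epenthesis): /t/ and /p/ form a stop–stop cluster, so [i] is inserted between them. /ubatpedoinsu/ → ubatipedoinsu.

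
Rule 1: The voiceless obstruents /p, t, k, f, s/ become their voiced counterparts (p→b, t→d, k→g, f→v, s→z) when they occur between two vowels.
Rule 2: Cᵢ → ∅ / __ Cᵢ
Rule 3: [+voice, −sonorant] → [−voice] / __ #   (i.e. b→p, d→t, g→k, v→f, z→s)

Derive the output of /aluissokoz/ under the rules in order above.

Rule 1 (intervocalic voicing): /k/ is a voiceless obstruent between vowels /o/ and /o/, so it voices to [g]. /aluissokoz/ → aluissogoz.
Rule 2 (degemination): /ss/ is a geminate; the first /s/ deletes. /aluissogoz/ → aluisogoz.
Rule 3 (final devoicing): /z/ is a voiced obstruent in word-final position, so it devoices to [s]. /aluisogoz/ → aluisogos.

aluisogos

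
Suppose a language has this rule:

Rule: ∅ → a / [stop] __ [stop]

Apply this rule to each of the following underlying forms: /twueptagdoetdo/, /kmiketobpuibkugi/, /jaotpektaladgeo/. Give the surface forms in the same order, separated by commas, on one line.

/twueptagdoetdo/: /p/ and /t/ form a stop–stop cluster, so [a] is inserted between them. /g/ and /d/ form a stop–stop cluster, so [a] is inserted between them. /t/ and /d/ form a stop–stop cluster, so [a] is inserted between them. → [twuepatagadoetado].
/kmiketobpuibkugi/: /b/ and /p/ form a stop–stop cluster, so [a] is inserted between them. /b/ and /k/ form a stop–stop cluster, so [a] is inserted between them. → [kmiketobapuibakugi].
/jaotpektaladgeo/: /t/ and /p/ form a stop–stop cluster, so [a] is inserted between them. /k/ and /t/ form a stop–stop cluster, so [a] is inserted between them. /d/ and /g/ form a stop–stop cluster, so [a] is inserted between them. → [jaotapekataladageo].

twuepatagadoetado, kmiketobapuibakugi, jaotapekataladageo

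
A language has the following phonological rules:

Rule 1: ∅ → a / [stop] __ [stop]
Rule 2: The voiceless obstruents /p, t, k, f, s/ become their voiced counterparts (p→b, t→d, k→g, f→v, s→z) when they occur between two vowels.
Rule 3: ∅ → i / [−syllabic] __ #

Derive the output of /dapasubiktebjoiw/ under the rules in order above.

Rule 1 (stop-cluster a-epenthesis): /k/ and /t/ form a stop–stop cluster, so [a] is inserted between them. /dapasubiktebjoiw/ → dapasubikatebjoiw.
Rule 2 (intervocalic voicing): /p/ is a voiceless obstruent between vowels /a/ and /a/, so it voices to [b]. /s/ is a voiceless obstruent between vowels /a/ and /u/, so it voices to [z]. /k/ is a voiceless obstruent between vowels /i/ and /a/, so it voices to [g]. /t/ is a voiceless obstruent between vowels /a/ and /e/, so it voices to [d]. /dapasubikatebjoiw/ → dabazubigadebjoiw.
Rule 3 (final i-epenthesis): the form ends in the consonant /w/, so [i] is inserted word-finally. /dabazubigadebjoiw/ → dabazubigadebjoiwi.

dabazubigadebjoiwi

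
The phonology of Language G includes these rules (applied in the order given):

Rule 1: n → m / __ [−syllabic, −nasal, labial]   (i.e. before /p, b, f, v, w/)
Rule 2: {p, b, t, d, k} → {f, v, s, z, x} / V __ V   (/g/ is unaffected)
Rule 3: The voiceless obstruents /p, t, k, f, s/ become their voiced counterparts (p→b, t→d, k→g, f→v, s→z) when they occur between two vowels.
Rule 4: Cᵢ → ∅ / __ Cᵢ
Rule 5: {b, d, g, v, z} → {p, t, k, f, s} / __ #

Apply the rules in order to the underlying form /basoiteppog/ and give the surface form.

bazoizepok

Rule 1 (nasal place assimilation): no segment meets the environment; /basoiteppog/ is unchanged.
Rule 2 (intervocalic spirantization): /t/ is a stop between vowels /i/ and /e/, so it spirantizes to the fricative [s]. /basoiteppog/ → basoiseppog.
Rule 3 (intervocalic voicing): /s/ is a voiceless obstruent between vowels /a/ and /o/, so it voices to [z]. /s/ is a voiceless obstruent between vowels /i/ and /e/, so it voices to [z]. /basoiseppog/ → bazoizeppog.
Rule 4 (degemination): /pp/ is a geminate; the first /p/ deletes. /bazoizeppog/ → bazoizepog.
Rule 5 (final devoicing): /g/ is a voiced obstruent in word-final position, so it devoices to [k]. /bazoizepog/ → bazoizepok.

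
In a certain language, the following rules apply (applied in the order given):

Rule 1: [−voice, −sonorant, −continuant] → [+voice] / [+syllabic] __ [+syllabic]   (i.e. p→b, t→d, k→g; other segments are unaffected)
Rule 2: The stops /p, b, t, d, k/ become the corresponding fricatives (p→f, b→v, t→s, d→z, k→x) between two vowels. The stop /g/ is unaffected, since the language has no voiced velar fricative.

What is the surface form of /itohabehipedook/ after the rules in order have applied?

izohavehivezook

Rule 1 (intervocalic voicing): /t/ is a voiceless stop between vowels /i/ and /o/, so it voices to [d]. /p/ is a voiceless stop between vowels /i/ and /e/, so it voices to [b]. /itohabehipedook/ → idohabehibedook.
Rule 2 (intervocalic spirantization): /d/ is a stop between vowels /i/ and /o/, so it spirantizes to the fricative [z]. /b/ is a stop between vowels /a/ and /e/, so it spirantizes to the fricative [v]. /b/ is a stop between vowels /i/ and /e/, so it spirantizes to the fricative [v]. /d/ is a stop between vowels /e/ and /o/, so it spirantizes to the fricative [z]. /idohabehibedook/ → izohavehivezook.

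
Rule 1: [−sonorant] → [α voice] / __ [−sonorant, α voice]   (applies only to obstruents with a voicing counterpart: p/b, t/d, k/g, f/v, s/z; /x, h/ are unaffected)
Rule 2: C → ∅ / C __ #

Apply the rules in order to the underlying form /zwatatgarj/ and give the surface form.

zwatadgar

Rule 1 (regressive voicing assimilation): /t/ precedes the voiced obstruent /g/, so it voices to [d] by assimilation. /zwatatgarj/ → zwatadgarj.
Rule 2 (final cluster simplification): /j/ is the second consonant of a word-final cluster /rj/, so it deletes. /zwatadgarj/ → zwatadgar.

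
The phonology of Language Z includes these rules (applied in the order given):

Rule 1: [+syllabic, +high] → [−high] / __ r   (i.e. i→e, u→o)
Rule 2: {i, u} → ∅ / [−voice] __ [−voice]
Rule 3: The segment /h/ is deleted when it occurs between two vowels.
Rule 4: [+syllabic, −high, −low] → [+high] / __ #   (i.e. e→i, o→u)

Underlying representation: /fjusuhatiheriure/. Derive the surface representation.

fjushatheriori

Rule 1 (pre-rhotic lowering): /u/ is a high vowel immediately before /r/, so it lowers to [o]. /fjusuhatiheriure/ → fjusuhatiheriore.
Rule 2 (high vowel syncope): /u/ is a high vowel flanked by voiceless consonants /s/ and /h/, so it deletes. /i/ is a high vowel flanked by voiceless consonants /t/ and /h/, so it deletes. /fjusuhatiheriore/ → fjushatheriore.
Rule 3 (intervocalic h-deletion): no segment meets the environment; /fjushatheriore/ is unchanged.
Rule 4 (final vowel raising): /e/ is a mid vowel in word-final position, so it raises to [i]. /fjushatheriore/ → fjushatheriori.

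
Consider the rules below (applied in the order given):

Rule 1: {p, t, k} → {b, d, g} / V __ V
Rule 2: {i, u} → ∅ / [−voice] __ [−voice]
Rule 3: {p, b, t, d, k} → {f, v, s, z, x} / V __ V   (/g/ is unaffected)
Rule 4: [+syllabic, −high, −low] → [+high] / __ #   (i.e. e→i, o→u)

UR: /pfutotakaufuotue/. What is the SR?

pfuzozagaufuozui

Rule 1 (intervocalic voicing): /t/ is a voiceless stop between vowels /u/ and /o/, so it voices to [d]. /t/ is a voiceless stop between vowels /o/ and /a/, so it voices to [d]. /k/ is a voiceless stop between vowels /a/ and /a/, so it voices to [g]. /t/ is a voiceless stop between vowels /o/ and /u/, so it voices to [d]. /pfutotakaufuotue/ → pfudodagaufuodue.
Rule 2 (high vowel syncope): no segment meets the environment; /pfudodagaufuodue/ is unchanged.
Rule 3 (intervocalic spirantization): /d/ is a stop between vowels /u/ and /o/, so it spirantizes to the fricative [z]. /d/ is a stop between vowels /o/ and /a/, so it spirantizes to the fricative [z]. /d/ is a stop between vowels /o/ and /u/, so it spirantizes to the fricative [z]. /pfudodagaufuodue/ → pfuzozagaufuozue.
Rule 4 (final vowel raising): /e/ is a mid vowel in word-final position, so it raises to [i]. /pfuzozagaufuozue/ → pfuzozagaufuozui.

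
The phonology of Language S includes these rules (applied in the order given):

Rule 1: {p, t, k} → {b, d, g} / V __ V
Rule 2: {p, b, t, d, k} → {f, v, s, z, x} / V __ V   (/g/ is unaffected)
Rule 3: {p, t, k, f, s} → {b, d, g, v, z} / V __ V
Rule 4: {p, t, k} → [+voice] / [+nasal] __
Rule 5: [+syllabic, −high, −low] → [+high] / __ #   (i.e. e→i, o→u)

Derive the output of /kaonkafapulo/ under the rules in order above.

Rule 1 (intervocalic voicing): /p/ is a voiceless stop between vowels /a/ and /u/, so it voices to [b]. /kaonkafapulo/ → kaonkafabulo.
Rule 2 (intervocalic spirantization): /b/ is a stop between vowels /a/ and /u/, so it spirantizes to the fricative [v]. /kaonkafabulo/ → kaonkafavulo.
Rule 3 (intervocalic voicing): /f/ is a voiceless obstruent between vowels /a/ and /a/, so it voices to [v]. /kaonkafavulo/ → kaonkavavulo.
Rule 4 (post-nasal voicing): /k/ is a voiceless stop immediately after the nasal /n/, so it voices to [g]. /kaonkavavulo/ → kaongavavulo.
Rule 5 (final vowel raising): /o/ is a mid vowel in word-final position, so it raises to [u]. /kaongavavulo/ → kaongavavulu.

kaongavavulu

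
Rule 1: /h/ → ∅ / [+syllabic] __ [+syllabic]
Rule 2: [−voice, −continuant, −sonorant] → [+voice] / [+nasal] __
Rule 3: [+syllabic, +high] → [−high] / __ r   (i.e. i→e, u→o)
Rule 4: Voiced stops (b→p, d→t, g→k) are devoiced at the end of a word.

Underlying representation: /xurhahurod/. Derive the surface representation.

Rule 1 (intervocalic h-deletion): /h/ occurs between vowels /a/ and /u/, so it deletes. /xurhahurod/ → xurhaurod.
Rule 2 (post-nasal voicing): no segment meets the environment; /xurhaurod/ is unchanged.
Rule 3 (pre-rhotic lowering): /u/ is a high vowel immediately before /r/, so it lowers to [o]. /u/ is a high vowel immediately before /r/, so it lowers to [o]. /xurhaurod/ → xorhaorod.
Rule 4 (final devoicing): /d/ is a voiced stop in word-final position, so it devoices to [t]. /xorhaorod/ → xorhaorot.

xorhaorot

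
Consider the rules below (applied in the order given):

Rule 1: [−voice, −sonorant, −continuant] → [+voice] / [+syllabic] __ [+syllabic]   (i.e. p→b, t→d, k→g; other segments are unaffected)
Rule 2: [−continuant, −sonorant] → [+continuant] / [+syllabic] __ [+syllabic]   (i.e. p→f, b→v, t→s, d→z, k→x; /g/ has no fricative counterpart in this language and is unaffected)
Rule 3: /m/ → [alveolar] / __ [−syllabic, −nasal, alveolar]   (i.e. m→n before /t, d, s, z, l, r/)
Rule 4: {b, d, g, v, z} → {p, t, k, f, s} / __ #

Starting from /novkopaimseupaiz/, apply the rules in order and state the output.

Rule 1 (intervocalic voicing): /p/ is a voiceless stop between vowels /o/ and /a/, so it voices to [b]. /p/ is a voiceless stop between vowels /u/ and /a/, so it voices to [b]. /novkopaimseupaiz/ → novkobaimseubaiz.
Rule 2 (intervocalic spirantization): /b/ is a stop between vowels /o/ and /a/, so it spirantizes to the fricative [v]. /b/ is a stop between vowels /u/ and /a/, so it spirantizes to the fricative [v]. /novkobaimseubaiz/ → novkovaimseuvaiz.
Rule 3 (nasal place assimilation): /m/ precedes the alveolar consonant /s/, so it assimilates in place to [n]. /novkovaimseuvaiz/ → novkovainseuvaiz.
Rule 4 (final devoicing): /z/ is a voiced obstruent in word-final position, so it devoices to [s]. /novkovainseuvaiz/ → novkovainseuvais.

novkovainseuvais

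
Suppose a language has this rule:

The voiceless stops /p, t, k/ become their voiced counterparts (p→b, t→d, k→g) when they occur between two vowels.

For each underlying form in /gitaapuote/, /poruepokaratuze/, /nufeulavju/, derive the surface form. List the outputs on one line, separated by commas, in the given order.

/gitaapuote/: /t/ is a voiceless stop between vowels /i/ and /a/, so it voices to [d]. /p/ is a voiceless stop between vowels /a/ and /u/, so it voices to [b]. /t/ is a voiceless stop between vowels /o/ and /e/, so it voices to [d]. → [gidaabuode].
/poruepokaratuze/: /p/ is a voiceless stop between vowels /e/ and /o/, so it voices to [b]. /k/ is a voiceless stop between vowels /o/ and /a/, so it voices to [g]. /t/ is a voiceless stop between vowels /a/ and /u/, so it voices to [d]. → [poruebogaraduze].
/nufeulavju/: the rule's environment is not met; surfaces unchanged as [nufeulavju].

gidaabuode, poruebogaraduze, nufeulavju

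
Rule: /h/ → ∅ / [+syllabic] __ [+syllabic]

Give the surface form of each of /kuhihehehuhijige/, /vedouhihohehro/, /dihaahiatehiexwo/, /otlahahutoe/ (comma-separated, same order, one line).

/kuhihehehuhijige/: /h/ occurs between vowels /u/ and /i/, so it deletes. /h/ occurs between vowels /i/ and /e/, so it deletes. /h/ occurs between vowels /e/ and /e/, so it deletes. /h/ occurs between vowels /e/ and /u/, so it deletes. /h/ occurs between vowels /u/ and /i/, so it deletes. → [kuieeuijige].
/vedouhihohehro/: /h/ occurs between vowels /u/ and /i/, so it deletes. /h/ occurs between vowels /i/ and /o/, so it deletes. /h/ occurs between vowels /o/ and /e/, so it deletes. → [vedouioehro].
/dihaahiatehiexwo/: /h/ occurs between vowels /i/ and /a/, so it deletes. /h/ occurs between vowels /a/ and /i/, so it deletes. /h/ occurs between vowels /e/ and /i/, so it deletes. → [diaaiateiexwo].
/otlahahutoe/: /h/ occurs between vowels /a/ and /a/, so it deletes. /h/ occurs between vowels /a/ and /u/, so it deletes. → [otlaautoe].

kuieeuijige, vedouioehro, diaaiateiexwo, otlaautoe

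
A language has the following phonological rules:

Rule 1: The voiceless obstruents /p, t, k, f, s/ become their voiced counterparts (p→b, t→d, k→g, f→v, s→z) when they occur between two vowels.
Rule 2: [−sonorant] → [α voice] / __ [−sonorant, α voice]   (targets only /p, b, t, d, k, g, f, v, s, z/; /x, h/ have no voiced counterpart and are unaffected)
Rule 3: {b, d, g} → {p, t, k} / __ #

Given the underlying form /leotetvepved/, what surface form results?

leodedvebvet

Rule 1 (intervocalic voicing): /t/ is a voiceless obstruent between vowels /o/ and /e/, so it voices to [d]. /leotetvepved/ → leodetvepved.
Rule 2 (regressive voicing assimilation): /t/ precedes the voiced obstruent /v/, so it voices to [d] by assimilation. /p/ precedes the voiced obstruent /v/, so it voices to [b] by assimilation. /leodetvepved/ → leodedvebved.
Rule 3 (final devoicing): /d/ is a voiced stop in word-final position, so it devoices to [t]. /leodedvebved/ → leodedvebvet.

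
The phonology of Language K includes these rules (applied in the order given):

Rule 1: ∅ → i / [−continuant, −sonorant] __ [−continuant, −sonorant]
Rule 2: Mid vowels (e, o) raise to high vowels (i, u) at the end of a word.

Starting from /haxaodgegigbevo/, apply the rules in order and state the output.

haxaodigegigibevu

Rule 1 (stop-cluster i-epenthesis): /d/ and /g/ form a stop–stop cluster, so [i] is inserted between them. /g/ and /b/ form a stop–stop cluster, so [i] is inserted between them. /haxaodgegigbevo/ → haxaodigegigibevo.
Rule 2 (final vowel raising): /o/ is a mid vowel in word-final position, so it raises to [u]. /haxaodigegigibevo/ → haxaodigegigibevu.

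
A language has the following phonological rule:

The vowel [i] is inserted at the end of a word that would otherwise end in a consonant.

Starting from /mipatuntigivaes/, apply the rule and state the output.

mipatuntigivaesi

the form ends in the consonant /s/, so [i] is inserted word-finally.
Surface form: [mipatuntigivaesi].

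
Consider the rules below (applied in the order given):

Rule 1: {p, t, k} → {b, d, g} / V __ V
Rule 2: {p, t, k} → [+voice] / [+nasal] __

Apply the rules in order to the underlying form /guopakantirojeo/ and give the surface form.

Rule 1 (intervocalic voicing): /p/ is a voiceless stop between vowels /o/ and /a/, so it voices to [b]. /k/ is a voiceless stop between vowels /a/ and /a/, so it voices to [g]. /guopakantirojeo/ → guobagantirojeo.
Rule 2 (post-nasal voicing): /t/ is a voiceless stop immediately after the nasal /n/, so it voices to [d]. /guobagantirojeo/ → guobagandirojeo.

guobagandirojeo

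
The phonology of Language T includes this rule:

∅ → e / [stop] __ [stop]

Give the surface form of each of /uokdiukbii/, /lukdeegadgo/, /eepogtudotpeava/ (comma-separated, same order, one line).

/uokdiukbii/: /k/ and /d/ form a stop–stop cluster, so [e] is inserted between them. /k/ and /b/ form a stop–stop cluster, so [e] is inserted between them. → [uokediukebii].
/lukdeegadgo/: /k/ and /d/ form a stop–stop cluster, so [e] is inserted between them. /d/ and /g/ form a stop–stop cluster, so [e] is inserted between them. → [lukedeegadego].
/eepogtudotpeava/: /g/ and /t/ form a stop–stop cluster, so [e] is inserted between them. /t/ and /p/ form a stop–stop cluster, so [e] is inserted between them. → [eepogetudotepeava].

uokediukebii, lukedeegadego, eepogetudotepeava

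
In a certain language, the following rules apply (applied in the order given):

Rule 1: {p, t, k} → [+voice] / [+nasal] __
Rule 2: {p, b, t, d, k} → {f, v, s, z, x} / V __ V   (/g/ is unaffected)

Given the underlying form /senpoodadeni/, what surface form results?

Rule 1 (post-nasal voicing): /p/ is a voiceless stop immediately after the nasal /n/, so it voices to [b]. /senpoodadeni/ → senboodadeni.
Rule 2 (intervocalic spirantization): /d/ is a stop between vowels /o/ and /a/, so it spirantizes to the fricative [z]. /d/ is a stop between vowels /a/ and /e/, so it spirantizes to the fricative [z]. /senboodadeni/ → senboozazeni.

senboozazeni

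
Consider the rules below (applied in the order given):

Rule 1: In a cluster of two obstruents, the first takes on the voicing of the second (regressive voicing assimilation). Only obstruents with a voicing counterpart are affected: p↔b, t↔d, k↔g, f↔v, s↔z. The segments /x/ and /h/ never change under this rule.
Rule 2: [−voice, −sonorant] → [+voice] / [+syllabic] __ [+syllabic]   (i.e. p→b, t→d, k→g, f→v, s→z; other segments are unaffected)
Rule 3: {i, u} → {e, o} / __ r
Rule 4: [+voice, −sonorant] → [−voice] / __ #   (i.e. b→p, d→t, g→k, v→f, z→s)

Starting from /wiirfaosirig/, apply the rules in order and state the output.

Rule 1 (regressive voicing assimilation): no segment meets the environment; /wiirfaosirig/ is unchanged.
Rule 2 (intervocalic voicing): /s/ is a voiceless obstruent between vowels /o/ and /i/, so it voices to [z]. /wiirfaosirig/ → wiirfaozirig.
Rule 3 (pre-rhotic lowering): /i/ is a high vowel immediately before /r/, so it lowers to [e]. /i/ is a high vowel immediately before /r/, so it lowers to [e]. /wiirfaozirig/ → wierfaozerig.
Rule 4 (final devoicing): /g/ is a voiced obstruent in word-final position, so it devoices to [k]. /wierfaozerig/ → wierfaozerik.

wierfaozerik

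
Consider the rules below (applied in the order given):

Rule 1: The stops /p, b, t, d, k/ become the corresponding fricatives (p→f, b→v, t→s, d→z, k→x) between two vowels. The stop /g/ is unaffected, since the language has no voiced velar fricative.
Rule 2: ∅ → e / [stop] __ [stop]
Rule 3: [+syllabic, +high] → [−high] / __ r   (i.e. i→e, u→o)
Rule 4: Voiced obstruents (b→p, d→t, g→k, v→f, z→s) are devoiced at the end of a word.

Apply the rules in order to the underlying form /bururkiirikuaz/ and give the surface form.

bororkierixuas

Rule 1 (intervocalic spirantization): /k/ is a stop between vowels /i/ and /u/, so it spirantizes to the fricative [x]. /bururkiirikuaz/ → bururkiirixuaz.
Rule 2 (stop-cluster e-epenthesis): no segment meets the environment; /bururkiirixuaz/ is unchanged.
Rule 3 (pre-rhotic lowering): /u/ is a high vowel immediately before /r/, so it lowers to [o]. /u/ is a high vowel immediately before /r/, so it lowers to [o]. /i/ is a high vowel immediately before /r/, so it lowers to [e]. /bururkiirixuaz/ → bororkierixuaz.
Rule 4 (final devoicing): /z/ is a voiced obstruent in word-final position, so it devoices to [s]. /bororkierixuaz/ → bororkierixuas.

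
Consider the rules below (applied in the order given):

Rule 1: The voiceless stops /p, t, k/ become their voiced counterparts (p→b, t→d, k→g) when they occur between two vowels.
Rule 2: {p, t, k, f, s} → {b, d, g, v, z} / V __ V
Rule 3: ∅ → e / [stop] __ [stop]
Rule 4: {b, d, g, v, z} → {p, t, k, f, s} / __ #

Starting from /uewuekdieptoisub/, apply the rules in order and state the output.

uewuekediepetoizup

Rule 1 (intervocalic voicing): no segment meets the environment; /uewuekdieptoisub/ is unchanged.
Rule 2 (intervocalic voicing): /s/ is a voiceless obstruent between vowels /i/ and /u/, so it voices to [z]. /uewuekdieptoisub/ → uewuekdieptoizub.
Rule 3 (stop-cluster e-epenthesis): /k/ and /d/ form a stop–stop cluster, so [e] is inserted between them. /p/ and /t/ form a stop–stop cluster, so [e] is inserted between them. /uewuekdieptoizub/ → uewuekediepetoizub.
Rule 4 (final devoicing): /b/ is a voiced obstruent in word-final position, so it devoices to [p]. /uewuekediepetoizub/ → uewuekediepetoizup.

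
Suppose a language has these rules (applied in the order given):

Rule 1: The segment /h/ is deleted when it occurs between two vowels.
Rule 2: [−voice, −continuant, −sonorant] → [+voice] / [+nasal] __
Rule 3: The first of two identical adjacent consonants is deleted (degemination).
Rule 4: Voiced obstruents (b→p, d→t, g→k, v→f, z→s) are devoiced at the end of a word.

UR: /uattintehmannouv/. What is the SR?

Rule 1 (intervocalic h-deletion): no segment meets the environment; /uattintehmannouv/ is unchanged.
Rule 2 (post-nasal voicing): /t/ is a voiceless stop immediately after the nasal /n/, so it voices to [d]. /uattintehmannouv/ → uattindehmannouv.
Rule 3 (degemination): /tt/ is a geminate; the first /t/ deletes. /nn/ is a geminate; the first /n/ deletes. /uattindehmannouv/ → uatindehmanouv.
Rule 4 (final devoicing): /v/ is a voiced obstruent in word-final position, so it devoices to [f]. /uatindehmanouv/ → uatindehmanouf.

uatindehmanouf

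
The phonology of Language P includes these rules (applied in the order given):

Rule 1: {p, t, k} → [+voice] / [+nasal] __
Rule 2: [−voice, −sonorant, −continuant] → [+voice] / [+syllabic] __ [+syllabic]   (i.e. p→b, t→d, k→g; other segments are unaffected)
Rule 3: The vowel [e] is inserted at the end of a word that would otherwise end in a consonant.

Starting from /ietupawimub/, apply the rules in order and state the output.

Rule 1 (post-nasal voicing): no segment meets the environment; /ietupawimub/ is unchanged.
Rule 2 (intervocalic voicing): /t/ is a voiceless stop between vowels /e/ and /u/, so it voices to [d]. /p/ is a voiceless stop between vowels /u/ and /a/, so it voices to [b]. /ietupawimub/ → iedubawimub.
Rule 3 (final e-epenthesis): the form ends in the consonant /b/, so [e] is inserted word-finally. /iedubawimub/ → iedubawimube.

iedubawimube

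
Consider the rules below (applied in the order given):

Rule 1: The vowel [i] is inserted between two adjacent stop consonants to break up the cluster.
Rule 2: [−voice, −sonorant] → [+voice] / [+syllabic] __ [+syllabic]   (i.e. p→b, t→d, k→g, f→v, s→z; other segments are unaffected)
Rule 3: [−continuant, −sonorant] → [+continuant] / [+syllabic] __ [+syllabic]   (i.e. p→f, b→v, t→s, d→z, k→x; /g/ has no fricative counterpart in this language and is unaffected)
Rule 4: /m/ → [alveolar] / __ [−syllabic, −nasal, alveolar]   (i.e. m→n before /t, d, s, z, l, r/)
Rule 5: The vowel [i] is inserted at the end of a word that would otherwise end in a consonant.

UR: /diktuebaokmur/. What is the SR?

Rule 1 (stop-cluster i-epenthesis): /k/ and /t/ form a stop–stop cluster, so [i] is inserted between them. /diktuebaokmur/ → dikituebaokmur.
Rule 2 (intervocalic voicing): /k/ is a voiceless obstruent between vowels /i/ and /i/, so it voices to [g]. /t/ is a voiceless obstruent between vowels /i/ and /u/, so it voices to [d]. /dikituebaokmur/ → digiduebaokmur.
Rule 3 (intervocalic spirantization): /d/ is a stop between vowels /i/ and /u/, so it spirantizes to the fricative [z]. /b/ is a stop between vowels /e/ and /a/, so it spirantizes to the fricative [v]. /digiduebaokmur/ → digizuevaokmur.
Rule 4 (nasal place assimilation): no segment meets the environment; /digizuevaokmur/ is unchanged.
Rule 5 (final i-epenthesis): the form ends in the consonant /r/, so [i] is inserted word-finally. /digizuevaokmur/ → digizuevaokmuri.

digizuevaokmuri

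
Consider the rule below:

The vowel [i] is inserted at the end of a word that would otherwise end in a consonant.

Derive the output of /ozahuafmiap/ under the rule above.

ozahuafmiapi

the form ends in the consonant /p/, so [i] is inserted word-finally.
Surface form: [ozahuafmiapi].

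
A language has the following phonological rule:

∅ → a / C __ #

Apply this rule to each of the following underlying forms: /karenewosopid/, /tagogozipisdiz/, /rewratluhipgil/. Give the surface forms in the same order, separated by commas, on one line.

karenewosopida, tagogozipisdiza, rewratluhipgila

/karenewosopid/: the form ends in the consonant /d/, so [a] is inserted word-finally. → [karenewosopida].
/tagogozipisdiz/: the form ends in the consonant /z/, so [a] is inserted word-finally. → [tagogozipisdiza].
/rewratluhipgil/: the form ends in the consonant /l/, so [a] is inserted word-finally. → [rewratluhipgila].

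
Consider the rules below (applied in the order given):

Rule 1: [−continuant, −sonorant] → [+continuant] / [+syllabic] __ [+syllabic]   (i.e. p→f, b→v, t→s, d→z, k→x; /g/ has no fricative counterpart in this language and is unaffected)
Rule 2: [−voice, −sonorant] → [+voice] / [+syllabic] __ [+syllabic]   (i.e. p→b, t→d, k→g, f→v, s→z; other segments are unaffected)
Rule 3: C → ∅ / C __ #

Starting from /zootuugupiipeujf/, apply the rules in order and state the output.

zoozuuguviiveuj

Rule 1 (intervocalic spirantization): /t/ is a stop between vowels /o/ and /u/, so it spirantizes to the fricative [s]. /p/ is a stop between vowels /u/ and /i/, so it spirantizes to the fricative [f]. /p/ is a stop between vowels /i/ and /e/, so it spirantizes to the fricative [f]. /zootuugupiipeujf/ → zoosuugufiifeujf.
Rule 2 (intervocalic voicing): /s/ is a voiceless obstruent between vowels /o/ and /u/, so it voices to [z]. /f/ is a voiceless obstruent between vowels /u/ and /i/, so it voices to [v]. /f/ is a voiceless obstruent between vowels /i/ and /e/, so it voices to [v]. /zoosuugufiifeujf/ → zoozuuguviiveujf.
Rule 3 (final cluster simplification): /f/ is the second consonant of a word-final cluster /jf/, so it deletes. /zoozuuguviiveujf/ → zoozuuguviiveuj.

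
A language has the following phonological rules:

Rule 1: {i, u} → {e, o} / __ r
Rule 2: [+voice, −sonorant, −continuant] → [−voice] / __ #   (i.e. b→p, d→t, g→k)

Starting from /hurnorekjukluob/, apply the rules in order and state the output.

Rule 1 (pre-rhotic lowering): /u/ is a high vowel immediately before /r/, so it lowers to [o]. /hurnorekjukluob/ → hornorekjukluob.
Rule 2 (final devoicing): /b/ is a voiced stop in word-final position, so it devoices to [p]. /hornorekjukluob/ → hornorekjukluop.

hornorekjukluop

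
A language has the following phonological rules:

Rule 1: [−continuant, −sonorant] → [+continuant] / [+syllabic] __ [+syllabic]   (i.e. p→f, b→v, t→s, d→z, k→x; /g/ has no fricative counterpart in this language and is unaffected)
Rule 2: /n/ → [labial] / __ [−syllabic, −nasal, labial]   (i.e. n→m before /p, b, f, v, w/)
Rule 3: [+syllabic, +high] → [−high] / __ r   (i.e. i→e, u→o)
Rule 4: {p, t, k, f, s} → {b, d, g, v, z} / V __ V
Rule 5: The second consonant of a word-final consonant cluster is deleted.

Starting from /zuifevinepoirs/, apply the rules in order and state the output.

zuivevinevoer

Rule 1 (intervocalic spirantization): /p/ is a stop between vowels /e/ and /o/, so it spirantizes to the fricative [f]. /zuifevinepoirs/ → zuifevinefoirs.
Rule 2 (nasal place assimilation): no segment meets the environment; /zuifevinefoirs/ is unchanged.
Rule 3 (pre-rhotic lowering): /i/ is a high vowel immediately before /r/, so it lowers to [e]. /zuifevinefoirs/ → zuifevinefoers.
Rule 4 (intervocalic voicing): /f/ is a voiceless obstruent between vowels /i/ and /e/, so it voices to [v]. /f/ is a voiceless obstruent between vowels /e/ and /o/, so it voices to [v]. /zuifevinefoers/ → zuivevinevoers.
Rule 5 (final cluster simplification): /s/ is the second consonant of a word-final cluster /rs/, so it deletes. /zuivevinevoers/ → zuivevinevoer.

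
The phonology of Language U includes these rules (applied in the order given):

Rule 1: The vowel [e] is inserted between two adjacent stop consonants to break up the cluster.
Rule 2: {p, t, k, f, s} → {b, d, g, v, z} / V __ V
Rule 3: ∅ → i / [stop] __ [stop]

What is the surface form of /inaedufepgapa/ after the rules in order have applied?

Rule 1 (stop-cluster e-epenthesis): /p/ and /g/ form a stop–stop cluster, so [e] is inserted between them. /inaedufepgapa/ → inaedufepegapa.
Rule 2 (intervocalic voicing): /f/ is a voiceless obstruent between vowels /u/ and /e/, so it voices to [v]. /p/ is a voiceless obstruent between vowels /e/ and /e/, so it voices to [b]. /p/ is a voiceless obstruent between vowels /a/ and /a/, so it voices to [b]. /inaedufepegapa/ → inaeduvebegaba.
Rule 3 (stop-cluster i-epenthesis): no segment meets the environment; /inaeduvebegaba/ is unchanged.

inaeduvebegaba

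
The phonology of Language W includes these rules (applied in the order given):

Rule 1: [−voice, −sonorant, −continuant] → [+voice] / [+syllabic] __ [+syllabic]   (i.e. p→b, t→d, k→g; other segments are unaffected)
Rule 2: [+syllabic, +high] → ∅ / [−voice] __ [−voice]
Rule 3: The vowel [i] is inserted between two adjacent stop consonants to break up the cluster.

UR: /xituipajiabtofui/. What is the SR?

xiduibajiabitofui

Rule 1 (intervocalic voicing): /t/ is a voiceless stop between vowels /i/ and /u/, so it voices to [d]. /p/ is a voiceless stop between vowels /i/ and /a/, so it voices to [b]. /xituipajiabtofui/ → xiduibajiabtofui.
Rule 2 (high vowel syncope): no segment meets the environment; /xiduibajiabtofui/ is unchanged.
Rule 3 (stop-cluster i-epenthesis): /b/ and /t/ form a stop–stop cluster, so [i] is inserted between them. /xiduibajiabtofui/ → xiduibajiabitofui.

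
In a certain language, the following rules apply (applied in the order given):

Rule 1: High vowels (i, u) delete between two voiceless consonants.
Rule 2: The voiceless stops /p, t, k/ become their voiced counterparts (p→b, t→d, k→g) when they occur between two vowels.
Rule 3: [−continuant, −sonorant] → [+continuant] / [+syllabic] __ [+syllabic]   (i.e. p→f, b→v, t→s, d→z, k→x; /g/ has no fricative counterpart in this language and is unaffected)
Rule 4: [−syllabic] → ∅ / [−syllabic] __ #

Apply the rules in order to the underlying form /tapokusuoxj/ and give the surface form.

Rule 1 (high vowel syncope): /u/ is a high vowel flanked by voiceless consonants /k/ and /s/, so it deletes. /tapokusuoxj/ → tapoksuoxj.
Rule 2 (intervocalic voicing): /p/ is a voiceless stop between vowels /a/ and /o/, so it voices to [b]. /tapoksuoxj/ → taboksuoxj.
Rule 3 (intervocalic spirantization): /b/ is a stop between vowels /a/ and /o/, so it spirantizes to the fricative [v]. /taboksuoxj/ → tavoksuoxj.
Rule 4 (final cluster simplification): /j/ is the second consonant of a word-final cluster /xj/, so it deletes. /tavoksuoxj/ → tavoksuox.

tavoksuox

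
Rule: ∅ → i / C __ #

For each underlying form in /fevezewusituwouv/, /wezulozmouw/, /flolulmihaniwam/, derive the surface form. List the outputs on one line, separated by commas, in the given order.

/fevezewusituwouv/: the form ends in the consonant /v/, so [i] is inserted word-finally. → [fevezewusituwouvi].
/wezulozmouw/: the form ends in the consonant /w/, so [i] is inserted word-finally. → [wezulozmouwi].
/flolulmihaniwam/: the form ends in the consonant /m/, so [i] is inserted word-finally. → [flolulmihaniwami].

fevezewusituwouvi, wezulozmouwi, flolulmihaniwami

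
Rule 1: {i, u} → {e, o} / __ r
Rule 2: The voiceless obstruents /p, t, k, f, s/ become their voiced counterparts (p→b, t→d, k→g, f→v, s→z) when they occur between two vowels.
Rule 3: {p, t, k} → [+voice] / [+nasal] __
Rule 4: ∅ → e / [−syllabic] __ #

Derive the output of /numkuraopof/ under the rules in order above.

numgoraobofe

Rule 1 (pre-rhotic lowering): /u/ is a high vowel immediately before /r/, so it lowers to [o]. /numkuraopof/ → numkoraopof.
Rule 2 (intervocalic voicing): /p/ is a voiceless obstruent between vowels /o/ and /o/, so it voices to [b]. /numkoraopof/ → numkoraobof.
Rule 3 (post-nasal voicing): /k/ is a voiceless stop immediately after the nasal /m/, so it voices to [g]. /numkoraobof/ → numgoraobof.
Rule 4 (final e-epenthesis): the form ends in the consonant /f/, so [e] is inserted word-finally. /numgoraobof/ → numgoraobofe.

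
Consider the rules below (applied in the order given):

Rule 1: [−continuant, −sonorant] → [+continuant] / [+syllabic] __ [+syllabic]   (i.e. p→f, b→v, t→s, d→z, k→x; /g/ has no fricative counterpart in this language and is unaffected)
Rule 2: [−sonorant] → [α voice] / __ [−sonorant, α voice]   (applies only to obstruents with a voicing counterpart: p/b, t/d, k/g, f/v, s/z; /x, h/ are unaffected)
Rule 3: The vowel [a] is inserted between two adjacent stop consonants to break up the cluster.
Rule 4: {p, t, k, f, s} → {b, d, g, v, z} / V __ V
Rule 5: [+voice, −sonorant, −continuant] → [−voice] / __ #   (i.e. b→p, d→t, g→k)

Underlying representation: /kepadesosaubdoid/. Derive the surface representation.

Rule 1 (intervocalic spirantization): /p/ is a stop between vowels /e/ and /a/, so it spirantizes to the fricative [f]. /d/ is a stop between vowels /a/ and /e/, so it spirantizes to the fricative [z]. /kepadesosaubdoid/ → kefazesosaubdoid.
Rule 2 (regressive voicing assimilation): no segment meets the environment; /kefazesosaubdoid/ is unchanged.
Rule 3 (stop-cluster a-epenthesis): /b/ and /d/ form a stop–stop cluster, so [a] is inserted between them. /kefazesosaubdoid/ → kefazesosaubadoid.
Rule 4 (intervocalic voicing): /f/ is a voiceless obstruent between vowels /e/ and /a/, so it voices to [v]. /s/ is a voiceless obstruent between vowels /e/ and /o/, so it voices to [z]. /s/ is a voiceless obstruent between vowels /o/ and /a/, so it voices to [z]. /kefazesosaubadoid/ → kevazezozaubadoid.
Rule 5 (final devoicing): /d/ is a voiced stop in word-final position, so it devoices to [t]. /kevazezozaubadoid/ → kevazezozaubadoit.

kevazezozaubadoit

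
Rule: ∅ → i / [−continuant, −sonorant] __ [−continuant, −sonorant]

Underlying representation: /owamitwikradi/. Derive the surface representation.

owamitwikradi

No segment of /owamitwikradi/ meets the structural description of the rule, so the form surfaces unchanged.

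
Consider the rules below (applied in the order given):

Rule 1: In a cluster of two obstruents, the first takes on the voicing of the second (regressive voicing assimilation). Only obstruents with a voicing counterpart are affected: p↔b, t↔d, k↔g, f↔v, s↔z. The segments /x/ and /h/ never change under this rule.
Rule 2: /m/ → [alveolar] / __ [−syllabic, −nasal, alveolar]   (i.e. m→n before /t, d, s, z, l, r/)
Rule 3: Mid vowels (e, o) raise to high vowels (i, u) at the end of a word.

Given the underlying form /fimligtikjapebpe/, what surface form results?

Rule 1 (regressive voicing assimilation): /g/ precedes the voiceless obstruent /t/, so it devoices to [k] by assimilation. /b/ precedes the voiceless obstruent /p/, so it devoices to [p] by assimilation. /fimligtikjapebpe/ → fimliktikjapeppe.
Rule 2 (nasal place assimilation): /m/ precedes the alveolar consonant /l/, so it assimilates in place to [n]. /fimliktikjapeppe/ → finliktikjapeppe.
Rule 3 (final vowel raising): /e/ is a mid vowel in word-final position, so it raises to [i]. /finliktikjapeppe/ → finliktikjapeppi.

finliktikjapeppi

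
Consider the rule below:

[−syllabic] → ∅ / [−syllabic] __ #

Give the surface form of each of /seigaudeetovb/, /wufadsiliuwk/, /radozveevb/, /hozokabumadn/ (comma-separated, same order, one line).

seigaudeetov, wufadsiliuw, radozveev, hozokabumad

/seigaudeetovb/: /b/ is the second consonant of a word-final cluster /vb/, so it deletes. → [seigaudeetov].
/wufadsiliuwk/: /k/ is the second consonant of a word-final cluster /wk/, so it deletes. → [wufadsiliuw].
/radozveevb/: /b/ is the second consonant of a word-final cluster /vb/, so it deletes. → [radozveev].
/hozokabumadn/: /n/ is the second consonant of a word-final cluster /dn/, so it deletes. → [hozokabumad].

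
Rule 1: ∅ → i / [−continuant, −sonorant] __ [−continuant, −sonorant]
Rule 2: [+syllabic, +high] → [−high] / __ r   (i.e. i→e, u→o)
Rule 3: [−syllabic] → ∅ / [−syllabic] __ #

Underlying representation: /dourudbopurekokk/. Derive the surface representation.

Rule 1 (stop-cluster i-epenthesis): /d/ and /b/ form a stop–stop cluster, so [i] is inserted between them. /k/ and /k/ form a stop–stop cluster, so [i] is inserted between them. /dourudbopurekokk/ → dourudibopurekokik.
Rule 2 (pre-rhotic lowering): /u/ is a high vowel immediately before /r/, so it lowers to [o]. /u/ is a high vowel immediately before /r/, so it lowers to [o]. /dourudibopurekokik/ → doorudiboporekokik.
Rule 3 (final cluster simplification): no segment meets the environment; /doorudiboporekokik/ is unchanged.

doorudiboporekokik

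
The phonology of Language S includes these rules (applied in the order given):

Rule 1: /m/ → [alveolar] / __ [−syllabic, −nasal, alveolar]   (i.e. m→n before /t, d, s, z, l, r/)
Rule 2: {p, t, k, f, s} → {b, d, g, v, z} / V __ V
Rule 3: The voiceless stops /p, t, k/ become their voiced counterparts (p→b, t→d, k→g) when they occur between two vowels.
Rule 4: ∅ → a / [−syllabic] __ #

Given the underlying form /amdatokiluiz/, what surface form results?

andadogiluiza

Rule 1 (nasal place assimilation): /m/ precedes the alveolar consonant /d/, so it assimilates in place to [n]. /amdatokiluiz/ → andatokiluiz.
Rule 2 (intervocalic voicing): /t/ is a voiceless obstruent between vowels /a/ and /o/, so it voices to [d]. /k/ is a voiceless obstruent between vowels /o/ and /i/, so it voices to [g]. /andatokiluiz/ → andadogiluiz.
Rule 3 (intervocalic voicing): no segment meets the environment; /andadogiluiz/ is unchanged.
Rule 4 (final a-epenthesis): the form ends in the consonant /z/, so [a] is inserted word-finally. /andadogiluiz/ → andadogiluiza.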